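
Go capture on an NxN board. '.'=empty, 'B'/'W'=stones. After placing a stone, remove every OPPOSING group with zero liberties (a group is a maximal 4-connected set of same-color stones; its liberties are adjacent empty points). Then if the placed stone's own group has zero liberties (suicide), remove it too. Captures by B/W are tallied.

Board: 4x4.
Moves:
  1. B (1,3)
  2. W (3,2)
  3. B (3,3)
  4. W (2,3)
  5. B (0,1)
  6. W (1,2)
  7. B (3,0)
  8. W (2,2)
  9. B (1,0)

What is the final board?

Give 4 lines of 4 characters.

Move 1: B@(1,3) -> caps B=0 W=0
Move 2: W@(3,2) -> caps B=0 W=0
Move 3: B@(3,3) -> caps B=0 W=0
Move 4: W@(2,3) -> caps B=0 W=1
Move 5: B@(0,1) -> caps B=0 W=1
Move 6: W@(1,2) -> caps B=0 W=1
Move 7: B@(3,0) -> caps B=0 W=1
Move 8: W@(2,2) -> caps B=0 W=1
Move 9: B@(1,0) -> caps B=0 W=1

Answer: .B..
B.WB
..WW
B.W.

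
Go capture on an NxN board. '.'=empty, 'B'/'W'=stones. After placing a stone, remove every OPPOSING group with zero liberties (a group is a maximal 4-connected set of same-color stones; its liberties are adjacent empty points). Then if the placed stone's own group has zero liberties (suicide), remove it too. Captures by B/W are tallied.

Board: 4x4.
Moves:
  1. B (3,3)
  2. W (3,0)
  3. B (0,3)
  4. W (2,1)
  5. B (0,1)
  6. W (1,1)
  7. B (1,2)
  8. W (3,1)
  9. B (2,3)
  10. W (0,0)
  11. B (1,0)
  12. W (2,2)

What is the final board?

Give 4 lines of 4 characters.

Move 1: B@(3,3) -> caps B=0 W=0
Move 2: W@(3,0) -> caps B=0 W=0
Move 3: B@(0,3) -> caps B=0 W=0
Move 4: W@(2,1) -> caps B=0 W=0
Move 5: B@(0,1) -> caps B=0 W=0
Move 6: W@(1,1) -> caps B=0 W=0
Move 7: B@(1,2) -> caps B=0 W=0
Move 8: W@(3,1) -> caps B=0 W=0
Move 9: B@(2,3) -> caps B=0 W=0
Move 10: W@(0,0) -> caps B=0 W=0
Move 11: B@(1,0) -> caps B=1 W=0
Move 12: W@(2,2) -> caps B=1 W=0

Answer: .B.B
BWB.
.WWB
WW.B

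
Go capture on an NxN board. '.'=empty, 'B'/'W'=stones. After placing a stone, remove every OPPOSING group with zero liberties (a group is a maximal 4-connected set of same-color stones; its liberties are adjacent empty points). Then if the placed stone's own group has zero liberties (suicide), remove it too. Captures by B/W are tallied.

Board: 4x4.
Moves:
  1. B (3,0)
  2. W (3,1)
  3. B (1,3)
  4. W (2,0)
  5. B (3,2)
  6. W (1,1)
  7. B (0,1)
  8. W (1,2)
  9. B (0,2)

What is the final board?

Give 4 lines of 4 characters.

Move 1: B@(3,0) -> caps B=0 W=0
Move 2: W@(3,1) -> caps B=0 W=0
Move 3: B@(1,3) -> caps B=0 W=0
Move 4: W@(2,0) -> caps B=0 W=1
Move 5: B@(3,2) -> caps B=0 W=1
Move 6: W@(1,1) -> caps B=0 W=1
Move 7: B@(0,1) -> caps B=0 W=1
Move 8: W@(1,2) -> caps B=0 W=1
Move 9: B@(0,2) -> caps B=0 W=1

Answer: .BB.
.WWB
W...
.WB.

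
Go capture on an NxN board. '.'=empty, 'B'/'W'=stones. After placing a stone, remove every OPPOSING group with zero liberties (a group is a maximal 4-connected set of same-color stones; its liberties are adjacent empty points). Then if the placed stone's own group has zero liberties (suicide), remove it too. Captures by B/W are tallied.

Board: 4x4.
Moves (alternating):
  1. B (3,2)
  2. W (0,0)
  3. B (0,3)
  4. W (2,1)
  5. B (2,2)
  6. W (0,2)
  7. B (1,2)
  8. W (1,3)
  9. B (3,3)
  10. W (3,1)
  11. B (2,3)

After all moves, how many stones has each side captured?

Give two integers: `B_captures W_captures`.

Answer: 0 1

Derivation:
Move 1: B@(3,2) -> caps B=0 W=0
Move 2: W@(0,0) -> caps B=0 W=0
Move 3: B@(0,3) -> caps B=0 W=0
Move 4: W@(2,1) -> caps B=0 W=0
Move 5: B@(2,2) -> caps B=0 W=0
Move 6: W@(0,2) -> caps B=0 W=0
Move 7: B@(1,2) -> caps B=0 W=0
Move 8: W@(1,3) -> caps B=0 W=1
Move 9: B@(3,3) -> caps B=0 W=1
Move 10: W@(3,1) -> caps B=0 W=1
Move 11: B@(2,3) -> caps B=0 W=1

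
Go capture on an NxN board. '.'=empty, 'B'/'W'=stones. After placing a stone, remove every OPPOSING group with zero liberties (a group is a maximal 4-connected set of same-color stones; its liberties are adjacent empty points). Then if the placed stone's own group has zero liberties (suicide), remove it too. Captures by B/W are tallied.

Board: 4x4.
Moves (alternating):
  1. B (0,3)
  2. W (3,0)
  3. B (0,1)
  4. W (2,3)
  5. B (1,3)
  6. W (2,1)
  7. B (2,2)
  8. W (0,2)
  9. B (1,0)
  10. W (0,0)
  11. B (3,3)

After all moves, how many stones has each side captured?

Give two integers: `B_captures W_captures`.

Answer: 1 0

Derivation:
Move 1: B@(0,3) -> caps B=0 W=0
Move 2: W@(3,0) -> caps B=0 W=0
Move 3: B@(0,1) -> caps B=0 W=0
Move 4: W@(2,3) -> caps B=0 W=0
Move 5: B@(1,3) -> caps B=0 W=0
Move 6: W@(2,1) -> caps B=0 W=0
Move 7: B@(2,2) -> caps B=0 W=0
Move 8: W@(0,2) -> caps B=0 W=0
Move 9: B@(1,0) -> caps B=0 W=0
Move 10: W@(0,0) -> caps B=0 W=0
Move 11: B@(3,3) -> caps B=1 W=0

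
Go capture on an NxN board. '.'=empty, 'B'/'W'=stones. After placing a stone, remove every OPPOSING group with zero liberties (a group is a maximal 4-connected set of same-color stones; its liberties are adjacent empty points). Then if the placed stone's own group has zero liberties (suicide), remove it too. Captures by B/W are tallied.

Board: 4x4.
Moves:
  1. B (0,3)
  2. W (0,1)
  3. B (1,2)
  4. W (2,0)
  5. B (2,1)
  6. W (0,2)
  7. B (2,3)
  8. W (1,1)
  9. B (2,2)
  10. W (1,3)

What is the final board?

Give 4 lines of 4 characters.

Move 1: B@(0,3) -> caps B=0 W=0
Move 2: W@(0,1) -> caps B=0 W=0
Move 3: B@(1,2) -> caps B=0 W=0
Move 4: W@(2,0) -> caps B=0 W=0
Move 5: B@(2,1) -> caps B=0 W=0
Move 6: W@(0,2) -> caps B=0 W=0
Move 7: B@(2,3) -> caps B=0 W=0
Move 8: W@(1,1) -> caps B=0 W=0
Move 9: B@(2,2) -> caps B=0 W=0
Move 10: W@(1,3) -> caps B=0 W=1

Answer: .WW.
.WBW
WBBB
....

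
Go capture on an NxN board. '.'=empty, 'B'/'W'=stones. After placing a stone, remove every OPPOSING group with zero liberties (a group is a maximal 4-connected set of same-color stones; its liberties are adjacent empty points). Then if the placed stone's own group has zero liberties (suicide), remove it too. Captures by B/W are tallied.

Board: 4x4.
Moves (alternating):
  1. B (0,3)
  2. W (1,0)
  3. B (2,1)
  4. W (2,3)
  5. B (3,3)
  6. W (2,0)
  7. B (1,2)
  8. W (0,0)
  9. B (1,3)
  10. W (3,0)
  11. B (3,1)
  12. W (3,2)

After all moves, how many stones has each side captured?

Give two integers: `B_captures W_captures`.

Answer: 0 1

Derivation:
Move 1: B@(0,3) -> caps B=0 W=0
Move 2: W@(1,0) -> caps B=0 W=0
Move 3: B@(2,1) -> caps B=0 W=0
Move 4: W@(2,3) -> caps B=0 W=0
Move 5: B@(3,3) -> caps B=0 W=0
Move 6: W@(2,0) -> caps B=0 W=0
Move 7: B@(1,2) -> caps B=0 W=0
Move 8: W@(0,0) -> caps B=0 W=0
Move 9: B@(1,3) -> caps B=0 W=0
Move 10: W@(3,0) -> caps B=0 W=0
Move 11: B@(3,1) -> caps B=0 W=0
Move 12: W@(3,2) -> caps B=0 W=1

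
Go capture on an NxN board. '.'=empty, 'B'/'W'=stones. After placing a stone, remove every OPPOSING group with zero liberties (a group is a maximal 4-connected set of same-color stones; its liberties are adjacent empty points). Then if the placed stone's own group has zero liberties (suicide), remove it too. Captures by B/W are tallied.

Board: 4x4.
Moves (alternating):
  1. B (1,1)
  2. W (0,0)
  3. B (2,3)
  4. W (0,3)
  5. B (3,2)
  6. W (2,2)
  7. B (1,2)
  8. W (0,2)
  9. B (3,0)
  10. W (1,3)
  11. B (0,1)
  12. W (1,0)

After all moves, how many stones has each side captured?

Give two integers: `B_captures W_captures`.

Answer: 3 0

Derivation:
Move 1: B@(1,1) -> caps B=0 W=0
Move 2: W@(0,0) -> caps B=0 W=0
Move 3: B@(2,3) -> caps B=0 W=0
Move 4: W@(0,3) -> caps B=0 W=0
Move 5: B@(3,2) -> caps B=0 W=0
Move 6: W@(2,2) -> caps B=0 W=0
Move 7: B@(1,2) -> caps B=0 W=0
Move 8: W@(0,2) -> caps B=0 W=0
Move 9: B@(3,0) -> caps B=0 W=0
Move 10: W@(1,3) -> caps B=0 W=0
Move 11: B@(0,1) -> caps B=3 W=0
Move 12: W@(1,0) -> caps B=3 W=0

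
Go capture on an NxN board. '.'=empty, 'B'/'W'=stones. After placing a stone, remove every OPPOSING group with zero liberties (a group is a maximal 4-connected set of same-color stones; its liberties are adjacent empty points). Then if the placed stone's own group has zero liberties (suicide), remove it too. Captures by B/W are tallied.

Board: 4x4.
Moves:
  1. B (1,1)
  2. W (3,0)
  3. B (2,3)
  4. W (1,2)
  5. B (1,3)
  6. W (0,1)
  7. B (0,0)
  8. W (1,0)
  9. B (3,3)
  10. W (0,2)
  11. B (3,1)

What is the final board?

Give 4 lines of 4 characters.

Answer: .WW.
WBWB
...B
WB.B

Derivation:
Move 1: B@(1,1) -> caps B=0 W=0
Move 2: W@(3,0) -> caps B=0 W=0
Move 3: B@(2,3) -> caps B=0 W=0
Move 4: W@(1,2) -> caps B=0 W=0
Move 5: B@(1,3) -> caps B=0 W=0
Move 6: W@(0,1) -> caps B=0 W=0
Move 7: B@(0,0) -> caps B=0 W=0
Move 8: W@(1,0) -> caps B=0 W=1
Move 9: B@(3,3) -> caps B=0 W=1
Move 10: W@(0,2) -> caps B=0 W=1
Move 11: B@(3,1) -> caps B=0 W=1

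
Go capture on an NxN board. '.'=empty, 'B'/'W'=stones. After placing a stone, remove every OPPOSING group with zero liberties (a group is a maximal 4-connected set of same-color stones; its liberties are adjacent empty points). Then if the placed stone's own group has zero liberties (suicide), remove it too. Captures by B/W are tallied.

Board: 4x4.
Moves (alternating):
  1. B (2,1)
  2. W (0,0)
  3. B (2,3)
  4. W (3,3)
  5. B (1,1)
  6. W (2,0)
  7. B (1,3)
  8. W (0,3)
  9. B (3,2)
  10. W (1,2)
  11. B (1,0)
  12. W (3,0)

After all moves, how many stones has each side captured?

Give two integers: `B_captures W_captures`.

Answer: 1 0

Derivation:
Move 1: B@(2,1) -> caps B=0 W=0
Move 2: W@(0,0) -> caps B=0 W=0
Move 3: B@(2,3) -> caps B=0 W=0
Move 4: W@(3,3) -> caps B=0 W=0
Move 5: B@(1,1) -> caps B=0 W=0
Move 6: W@(2,0) -> caps B=0 W=0
Move 7: B@(1,3) -> caps B=0 W=0
Move 8: W@(0,3) -> caps B=0 W=0
Move 9: B@(3,2) -> caps B=1 W=0
Move 10: W@(1,2) -> caps B=1 W=0
Move 11: B@(1,0) -> caps B=1 W=0
Move 12: W@(3,0) -> caps B=1 W=0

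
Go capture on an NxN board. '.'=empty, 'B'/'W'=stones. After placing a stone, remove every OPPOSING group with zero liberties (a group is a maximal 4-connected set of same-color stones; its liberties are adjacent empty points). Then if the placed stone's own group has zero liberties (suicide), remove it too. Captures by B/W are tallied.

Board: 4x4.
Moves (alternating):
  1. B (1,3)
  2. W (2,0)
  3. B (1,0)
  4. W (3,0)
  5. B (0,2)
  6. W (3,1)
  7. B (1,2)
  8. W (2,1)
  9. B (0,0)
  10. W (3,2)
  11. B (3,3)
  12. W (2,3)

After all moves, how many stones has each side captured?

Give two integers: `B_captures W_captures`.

Answer: 0 1

Derivation:
Move 1: B@(1,3) -> caps B=0 W=0
Move 2: W@(2,0) -> caps B=0 W=0
Move 3: B@(1,0) -> caps B=0 W=0
Move 4: W@(3,0) -> caps B=0 W=0
Move 5: B@(0,2) -> caps B=0 W=0
Move 6: W@(3,1) -> caps B=0 W=0
Move 7: B@(1,2) -> caps B=0 W=0
Move 8: W@(2,1) -> caps B=0 W=0
Move 9: B@(0,0) -> caps B=0 W=0
Move 10: W@(3,2) -> caps B=0 W=0
Move 11: B@(3,3) -> caps B=0 W=0
Move 12: W@(2,3) -> caps B=0 W=1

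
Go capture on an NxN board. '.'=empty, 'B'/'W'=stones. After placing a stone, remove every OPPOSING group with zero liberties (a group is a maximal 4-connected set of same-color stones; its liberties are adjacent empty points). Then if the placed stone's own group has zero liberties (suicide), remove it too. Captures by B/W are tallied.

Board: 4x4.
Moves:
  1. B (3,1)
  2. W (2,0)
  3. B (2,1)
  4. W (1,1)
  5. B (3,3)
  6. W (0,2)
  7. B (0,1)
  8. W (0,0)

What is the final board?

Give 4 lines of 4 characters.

Answer: W.W.
.W..
WB..
.B.B

Derivation:
Move 1: B@(3,1) -> caps B=0 W=0
Move 2: W@(2,0) -> caps B=0 W=0
Move 3: B@(2,1) -> caps B=0 W=0
Move 4: W@(1,1) -> caps B=0 W=0
Move 5: B@(3,3) -> caps B=0 W=0
Move 6: W@(0,2) -> caps B=0 W=0
Move 7: B@(0,1) -> caps B=0 W=0
Move 8: W@(0,0) -> caps B=0 W=1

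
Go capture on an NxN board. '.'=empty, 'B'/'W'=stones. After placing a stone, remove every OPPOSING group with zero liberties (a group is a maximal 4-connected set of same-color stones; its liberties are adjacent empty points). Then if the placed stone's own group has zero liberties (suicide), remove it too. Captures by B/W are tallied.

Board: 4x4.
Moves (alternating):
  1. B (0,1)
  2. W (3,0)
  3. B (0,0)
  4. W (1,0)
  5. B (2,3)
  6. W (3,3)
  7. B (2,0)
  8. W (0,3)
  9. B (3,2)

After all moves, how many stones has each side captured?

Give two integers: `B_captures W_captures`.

Answer: 1 0

Derivation:
Move 1: B@(0,1) -> caps B=0 W=0
Move 2: W@(3,0) -> caps B=0 W=0
Move 3: B@(0,0) -> caps B=0 W=0
Move 4: W@(1,0) -> caps B=0 W=0
Move 5: B@(2,3) -> caps B=0 W=0
Move 6: W@(3,3) -> caps B=0 W=0
Move 7: B@(2,0) -> caps B=0 W=0
Move 8: W@(0,3) -> caps B=0 W=0
Move 9: B@(3,2) -> caps B=1 W=0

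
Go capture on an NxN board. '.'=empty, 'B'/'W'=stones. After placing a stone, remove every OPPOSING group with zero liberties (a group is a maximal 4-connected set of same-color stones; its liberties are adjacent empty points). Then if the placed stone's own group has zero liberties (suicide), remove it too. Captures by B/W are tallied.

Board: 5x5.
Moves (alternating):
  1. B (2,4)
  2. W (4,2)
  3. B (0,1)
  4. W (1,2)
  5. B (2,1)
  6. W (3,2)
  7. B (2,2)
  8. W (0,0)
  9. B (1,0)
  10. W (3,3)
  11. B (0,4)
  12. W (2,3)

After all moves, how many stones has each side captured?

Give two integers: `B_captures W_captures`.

Answer: 1 0

Derivation:
Move 1: B@(2,4) -> caps B=0 W=0
Move 2: W@(4,2) -> caps B=0 W=0
Move 3: B@(0,1) -> caps B=0 W=0
Move 4: W@(1,2) -> caps B=0 W=0
Move 5: B@(2,1) -> caps B=0 W=0
Move 6: W@(3,2) -> caps B=0 W=0
Move 7: B@(2,2) -> caps B=0 W=0
Move 8: W@(0,0) -> caps B=0 W=0
Move 9: B@(1,0) -> caps B=1 W=0
Move 10: W@(3,3) -> caps B=1 W=0
Move 11: B@(0,4) -> caps B=1 W=0
Move 12: W@(2,3) -> caps B=1 W=0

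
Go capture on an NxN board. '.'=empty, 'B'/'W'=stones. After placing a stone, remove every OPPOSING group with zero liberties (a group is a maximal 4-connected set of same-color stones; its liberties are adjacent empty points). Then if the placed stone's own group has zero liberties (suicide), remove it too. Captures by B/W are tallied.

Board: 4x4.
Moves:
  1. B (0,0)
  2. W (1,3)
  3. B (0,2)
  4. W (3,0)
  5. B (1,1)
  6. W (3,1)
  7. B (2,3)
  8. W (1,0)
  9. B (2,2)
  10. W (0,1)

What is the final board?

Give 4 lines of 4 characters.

Move 1: B@(0,0) -> caps B=0 W=0
Move 2: W@(1,3) -> caps B=0 W=0
Move 3: B@(0,2) -> caps B=0 W=0
Move 4: W@(3,0) -> caps B=0 W=0
Move 5: B@(1,1) -> caps B=0 W=0
Move 6: W@(3,1) -> caps B=0 W=0
Move 7: B@(2,3) -> caps B=0 W=0
Move 8: W@(1,0) -> caps B=0 W=0
Move 9: B@(2,2) -> caps B=0 W=0
Move 10: W@(0,1) -> caps B=0 W=1

Answer: .WB.
WB.W
..BB
WW..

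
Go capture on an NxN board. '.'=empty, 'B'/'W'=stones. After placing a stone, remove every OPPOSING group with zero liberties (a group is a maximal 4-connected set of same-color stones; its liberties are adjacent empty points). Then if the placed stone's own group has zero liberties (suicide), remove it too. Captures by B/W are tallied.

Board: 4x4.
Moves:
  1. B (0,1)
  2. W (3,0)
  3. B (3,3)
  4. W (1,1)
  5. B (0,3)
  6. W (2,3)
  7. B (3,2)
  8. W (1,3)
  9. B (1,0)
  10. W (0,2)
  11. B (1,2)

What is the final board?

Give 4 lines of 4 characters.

Answer: .BW.
BWBW
...W
W.BB

Derivation:
Move 1: B@(0,1) -> caps B=0 W=0
Move 2: W@(3,0) -> caps B=0 W=0
Move 3: B@(3,3) -> caps B=0 W=0
Move 4: W@(1,1) -> caps B=0 W=0
Move 5: B@(0,3) -> caps B=0 W=0
Move 6: W@(2,3) -> caps B=0 W=0
Move 7: B@(3,2) -> caps B=0 W=0
Move 8: W@(1,3) -> caps B=0 W=0
Move 9: B@(1,0) -> caps B=0 W=0
Move 10: W@(0,2) -> caps B=0 W=1
Move 11: B@(1,2) -> caps B=0 W=1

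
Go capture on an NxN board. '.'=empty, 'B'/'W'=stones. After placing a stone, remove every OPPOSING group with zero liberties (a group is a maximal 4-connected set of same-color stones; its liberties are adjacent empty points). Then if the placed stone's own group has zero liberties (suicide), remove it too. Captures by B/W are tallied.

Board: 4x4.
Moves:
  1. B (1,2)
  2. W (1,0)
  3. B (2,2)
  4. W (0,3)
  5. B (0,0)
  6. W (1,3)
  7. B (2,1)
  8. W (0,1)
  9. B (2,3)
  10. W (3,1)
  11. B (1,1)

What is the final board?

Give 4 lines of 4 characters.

Answer: .W.W
WBBW
.BBB
.W..

Derivation:
Move 1: B@(1,2) -> caps B=0 W=0
Move 2: W@(1,0) -> caps B=0 W=0
Move 3: B@(2,2) -> caps B=0 W=0
Move 4: W@(0,3) -> caps B=0 W=0
Move 5: B@(0,0) -> caps B=0 W=0
Move 6: W@(1,3) -> caps B=0 W=0
Move 7: B@(2,1) -> caps B=0 W=0
Move 8: W@(0,1) -> caps B=0 W=1
Move 9: B@(2,3) -> caps B=0 W=1
Move 10: W@(3,1) -> caps B=0 W=1
Move 11: B@(1,1) -> caps B=0 W=1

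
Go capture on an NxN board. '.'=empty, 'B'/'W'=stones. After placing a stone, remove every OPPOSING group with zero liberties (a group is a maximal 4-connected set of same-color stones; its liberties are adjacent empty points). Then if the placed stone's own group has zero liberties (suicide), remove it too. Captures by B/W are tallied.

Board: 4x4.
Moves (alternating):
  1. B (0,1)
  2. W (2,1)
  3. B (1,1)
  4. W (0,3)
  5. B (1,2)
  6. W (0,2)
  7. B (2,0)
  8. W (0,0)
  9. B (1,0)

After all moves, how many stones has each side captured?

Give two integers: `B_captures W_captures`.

Move 1: B@(0,1) -> caps B=0 W=0
Move 2: W@(2,1) -> caps B=0 W=0
Move 3: B@(1,1) -> caps B=0 W=0
Move 4: W@(0,3) -> caps B=0 W=0
Move 5: B@(1,2) -> caps B=0 W=0
Move 6: W@(0,2) -> caps B=0 W=0
Move 7: B@(2,0) -> caps B=0 W=0
Move 8: W@(0,0) -> caps B=0 W=0
Move 9: B@(1,0) -> caps B=1 W=0

Answer: 1 0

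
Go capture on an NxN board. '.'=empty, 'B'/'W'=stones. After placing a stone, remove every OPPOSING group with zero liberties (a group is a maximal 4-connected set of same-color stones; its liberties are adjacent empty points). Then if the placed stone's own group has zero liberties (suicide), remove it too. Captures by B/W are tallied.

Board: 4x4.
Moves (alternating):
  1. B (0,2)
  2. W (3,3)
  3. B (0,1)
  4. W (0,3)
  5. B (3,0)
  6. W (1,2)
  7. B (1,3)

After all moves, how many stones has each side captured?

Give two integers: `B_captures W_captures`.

Move 1: B@(0,2) -> caps B=0 W=0
Move 2: W@(3,3) -> caps B=0 W=0
Move 3: B@(0,1) -> caps B=0 W=0
Move 4: W@(0,3) -> caps B=0 W=0
Move 5: B@(3,0) -> caps B=0 W=0
Move 6: W@(1,2) -> caps B=0 W=0
Move 7: B@(1,3) -> caps B=1 W=0

Answer: 1 0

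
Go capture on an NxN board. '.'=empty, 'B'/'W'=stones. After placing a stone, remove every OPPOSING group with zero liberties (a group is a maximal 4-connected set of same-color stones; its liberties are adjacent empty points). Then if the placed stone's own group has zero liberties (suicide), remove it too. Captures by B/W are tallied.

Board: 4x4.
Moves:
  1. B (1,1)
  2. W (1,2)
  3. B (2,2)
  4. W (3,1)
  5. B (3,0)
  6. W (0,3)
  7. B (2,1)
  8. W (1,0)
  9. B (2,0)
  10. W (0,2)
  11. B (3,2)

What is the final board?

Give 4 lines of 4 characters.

Answer: ..WW
WBW.
BBB.
B.B.

Derivation:
Move 1: B@(1,1) -> caps B=0 W=0
Move 2: W@(1,2) -> caps B=0 W=0
Move 3: B@(2,2) -> caps B=0 W=0
Move 4: W@(3,1) -> caps B=0 W=0
Move 5: B@(3,0) -> caps B=0 W=0
Move 6: W@(0,3) -> caps B=0 W=0
Move 7: B@(2,1) -> caps B=0 W=0
Move 8: W@(1,0) -> caps B=0 W=0
Move 9: B@(2,0) -> caps B=0 W=0
Move 10: W@(0,2) -> caps B=0 W=0
Move 11: B@(3,2) -> caps B=1 W=0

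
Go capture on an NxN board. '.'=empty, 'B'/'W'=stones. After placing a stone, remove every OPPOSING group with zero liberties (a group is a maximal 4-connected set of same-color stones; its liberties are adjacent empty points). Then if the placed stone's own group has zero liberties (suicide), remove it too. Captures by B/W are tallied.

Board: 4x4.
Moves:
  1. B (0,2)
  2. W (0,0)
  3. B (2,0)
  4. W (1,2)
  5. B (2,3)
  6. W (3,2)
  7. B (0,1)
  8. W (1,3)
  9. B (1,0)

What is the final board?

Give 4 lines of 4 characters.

Move 1: B@(0,2) -> caps B=0 W=0
Move 2: W@(0,0) -> caps B=0 W=0
Move 3: B@(2,0) -> caps B=0 W=0
Move 4: W@(1,2) -> caps B=0 W=0
Move 5: B@(2,3) -> caps B=0 W=0
Move 6: W@(3,2) -> caps B=0 W=0
Move 7: B@(0,1) -> caps B=0 W=0
Move 8: W@(1,3) -> caps B=0 W=0
Move 9: B@(1,0) -> caps B=1 W=0

Answer: .BB.
B.WW
B..B
..W.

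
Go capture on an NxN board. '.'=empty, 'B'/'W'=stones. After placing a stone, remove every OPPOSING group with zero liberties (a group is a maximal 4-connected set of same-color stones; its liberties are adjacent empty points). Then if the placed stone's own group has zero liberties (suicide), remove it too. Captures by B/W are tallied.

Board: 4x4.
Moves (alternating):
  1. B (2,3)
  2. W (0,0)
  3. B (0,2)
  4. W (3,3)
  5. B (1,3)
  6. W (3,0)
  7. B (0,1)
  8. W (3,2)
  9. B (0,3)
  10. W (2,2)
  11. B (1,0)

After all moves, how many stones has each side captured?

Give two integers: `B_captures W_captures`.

Move 1: B@(2,3) -> caps B=0 W=0
Move 2: W@(0,0) -> caps B=0 W=0
Move 3: B@(0,2) -> caps B=0 W=0
Move 4: W@(3,3) -> caps B=0 W=0
Move 5: B@(1,3) -> caps B=0 W=0
Move 6: W@(3,0) -> caps B=0 W=0
Move 7: B@(0,1) -> caps B=0 W=0
Move 8: W@(3,2) -> caps B=0 W=0
Move 9: B@(0,3) -> caps B=0 W=0
Move 10: W@(2,2) -> caps B=0 W=0
Move 11: B@(1,0) -> caps B=1 W=0

Answer: 1 0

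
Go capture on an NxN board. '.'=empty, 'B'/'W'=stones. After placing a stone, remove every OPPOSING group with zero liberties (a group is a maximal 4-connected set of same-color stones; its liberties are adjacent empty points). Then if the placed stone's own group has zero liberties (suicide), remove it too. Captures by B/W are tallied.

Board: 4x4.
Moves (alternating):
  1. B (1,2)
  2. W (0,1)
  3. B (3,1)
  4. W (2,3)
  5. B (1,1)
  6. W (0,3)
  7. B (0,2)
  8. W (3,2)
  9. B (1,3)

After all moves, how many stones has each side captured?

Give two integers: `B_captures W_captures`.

Move 1: B@(1,2) -> caps B=0 W=0
Move 2: W@(0,1) -> caps B=0 W=0
Move 3: B@(3,1) -> caps B=0 W=0
Move 4: W@(2,3) -> caps B=0 W=0
Move 5: B@(1,1) -> caps B=0 W=0
Move 6: W@(0,3) -> caps B=0 W=0
Move 7: B@(0,2) -> caps B=0 W=0
Move 8: W@(3,2) -> caps B=0 W=0
Move 9: B@(1,3) -> caps B=1 W=0

Answer: 1 0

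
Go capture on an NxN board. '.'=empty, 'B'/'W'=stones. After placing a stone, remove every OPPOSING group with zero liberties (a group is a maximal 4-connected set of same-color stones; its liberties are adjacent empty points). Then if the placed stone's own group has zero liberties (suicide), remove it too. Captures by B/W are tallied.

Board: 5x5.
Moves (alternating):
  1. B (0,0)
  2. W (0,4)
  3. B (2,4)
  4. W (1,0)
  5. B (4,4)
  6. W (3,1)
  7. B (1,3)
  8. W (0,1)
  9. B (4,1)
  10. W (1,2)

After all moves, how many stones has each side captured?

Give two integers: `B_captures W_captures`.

Answer: 0 1

Derivation:
Move 1: B@(0,0) -> caps B=0 W=0
Move 2: W@(0,4) -> caps B=0 W=0
Move 3: B@(2,4) -> caps B=0 W=0
Move 4: W@(1,0) -> caps B=0 W=0
Move 5: B@(4,4) -> caps B=0 W=0
Move 6: W@(3,1) -> caps B=0 W=0
Move 7: B@(1,3) -> caps B=0 W=0
Move 8: W@(0,1) -> caps B=0 W=1
Move 9: B@(4,1) -> caps B=0 W=1
Move 10: W@(1,2) -> caps B=0 W=1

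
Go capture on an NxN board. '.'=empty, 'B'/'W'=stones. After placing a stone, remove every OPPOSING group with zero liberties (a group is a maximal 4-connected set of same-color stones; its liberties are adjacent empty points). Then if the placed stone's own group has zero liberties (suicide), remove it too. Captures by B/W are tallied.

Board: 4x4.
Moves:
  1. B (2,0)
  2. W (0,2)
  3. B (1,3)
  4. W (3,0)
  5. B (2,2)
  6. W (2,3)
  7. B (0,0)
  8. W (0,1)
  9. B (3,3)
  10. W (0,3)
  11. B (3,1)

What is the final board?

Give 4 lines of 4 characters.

Move 1: B@(2,0) -> caps B=0 W=0
Move 2: W@(0,2) -> caps B=0 W=0
Move 3: B@(1,3) -> caps B=0 W=0
Move 4: W@(3,0) -> caps B=0 W=0
Move 5: B@(2,2) -> caps B=0 W=0
Move 6: W@(2,3) -> caps B=0 W=0
Move 7: B@(0,0) -> caps B=0 W=0
Move 8: W@(0,1) -> caps B=0 W=0
Move 9: B@(3,3) -> caps B=1 W=0
Move 10: W@(0,3) -> caps B=1 W=0
Move 11: B@(3,1) -> caps B=2 W=0

Answer: BWWW
...B
B.B.
.B.B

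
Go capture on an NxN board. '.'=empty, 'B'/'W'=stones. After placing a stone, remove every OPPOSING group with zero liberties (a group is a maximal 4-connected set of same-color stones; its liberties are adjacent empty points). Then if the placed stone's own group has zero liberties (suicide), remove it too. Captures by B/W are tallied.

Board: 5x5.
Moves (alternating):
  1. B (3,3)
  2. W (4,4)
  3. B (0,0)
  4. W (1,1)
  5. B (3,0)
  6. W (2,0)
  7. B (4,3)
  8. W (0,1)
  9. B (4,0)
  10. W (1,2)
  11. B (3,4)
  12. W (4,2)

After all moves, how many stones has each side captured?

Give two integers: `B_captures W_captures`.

Move 1: B@(3,3) -> caps B=0 W=0
Move 2: W@(4,4) -> caps B=0 W=0
Move 3: B@(0,0) -> caps B=0 W=0
Move 4: W@(1,1) -> caps B=0 W=0
Move 5: B@(3,0) -> caps B=0 W=0
Move 6: W@(2,0) -> caps B=0 W=0
Move 7: B@(4,3) -> caps B=0 W=0
Move 8: W@(0,1) -> caps B=0 W=0
Move 9: B@(4,0) -> caps B=0 W=0
Move 10: W@(1,2) -> caps B=0 W=0
Move 11: B@(3,4) -> caps B=1 W=0
Move 12: W@(4,2) -> caps B=1 W=0

Answer: 1 0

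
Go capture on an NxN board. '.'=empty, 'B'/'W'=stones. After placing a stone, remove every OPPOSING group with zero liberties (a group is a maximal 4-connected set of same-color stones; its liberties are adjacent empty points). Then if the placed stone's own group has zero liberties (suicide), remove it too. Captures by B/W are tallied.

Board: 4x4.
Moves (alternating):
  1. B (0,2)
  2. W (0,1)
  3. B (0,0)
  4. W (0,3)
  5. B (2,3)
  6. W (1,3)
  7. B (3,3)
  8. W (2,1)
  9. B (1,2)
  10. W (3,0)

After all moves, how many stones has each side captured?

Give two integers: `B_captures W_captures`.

Move 1: B@(0,2) -> caps B=0 W=0
Move 2: W@(0,1) -> caps B=0 W=0
Move 3: B@(0,0) -> caps B=0 W=0
Move 4: W@(0,3) -> caps B=0 W=0
Move 5: B@(2,3) -> caps B=0 W=0
Move 6: W@(1,3) -> caps B=0 W=0
Move 7: B@(3,3) -> caps B=0 W=0
Move 8: W@(2,1) -> caps B=0 W=0
Move 9: B@(1,2) -> caps B=2 W=0
Move 10: W@(3,0) -> caps B=2 W=0

Answer: 2 0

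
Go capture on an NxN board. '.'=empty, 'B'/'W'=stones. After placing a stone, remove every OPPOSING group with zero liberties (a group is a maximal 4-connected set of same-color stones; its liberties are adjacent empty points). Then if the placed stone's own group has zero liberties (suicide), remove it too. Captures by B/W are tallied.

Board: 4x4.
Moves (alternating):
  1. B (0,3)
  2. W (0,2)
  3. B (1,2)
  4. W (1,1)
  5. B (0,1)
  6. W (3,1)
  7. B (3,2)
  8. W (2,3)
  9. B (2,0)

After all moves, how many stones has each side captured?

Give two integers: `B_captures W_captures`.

Move 1: B@(0,3) -> caps B=0 W=0
Move 2: W@(0,2) -> caps B=0 W=0
Move 3: B@(1,2) -> caps B=0 W=0
Move 4: W@(1,1) -> caps B=0 W=0
Move 5: B@(0,1) -> caps B=1 W=0
Move 6: W@(3,1) -> caps B=1 W=0
Move 7: B@(3,2) -> caps B=1 W=0
Move 8: W@(2,3) -> caps B=1 W=0
Move 9: B@(2,0) -> caps B=1 W=0

Answer: 1 0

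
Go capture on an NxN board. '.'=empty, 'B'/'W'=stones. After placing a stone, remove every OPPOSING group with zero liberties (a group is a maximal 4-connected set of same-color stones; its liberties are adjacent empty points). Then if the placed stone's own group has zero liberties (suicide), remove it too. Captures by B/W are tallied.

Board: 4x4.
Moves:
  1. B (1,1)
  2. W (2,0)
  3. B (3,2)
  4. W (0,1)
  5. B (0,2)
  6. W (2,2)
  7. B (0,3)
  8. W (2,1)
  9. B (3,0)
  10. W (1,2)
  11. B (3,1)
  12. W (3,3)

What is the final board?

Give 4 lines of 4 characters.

Answer: .WBB
.BW.
WWW.
...W

Derivation:
Move 1: B@(1,1) -> caps B=0 W=0
Move 2: W@(2,0) -> caps B=0 W=0
Move 3: B@(3,2) -> caps B=0 W=0
Move 4: W@(0,1) -> caps B=0 W=0
Move 5: B@(0,2) -> caps B=0 W=0
Move 6: W@(2,2) -> caps B=0 W=0
Move 7: B@(0,3) -> caps B=0 W=0
Move 8: W@(2,1) -> caps B=0 W=0
Move 9: B@(3,0) -> caps B=0 W=0
Move 10: W@(1,2) -> caps B=0 W=0
Move 11: B@(3,1) -> caps B=0 W=0
Move 12: W@(3,3) -> caps B=0 W=3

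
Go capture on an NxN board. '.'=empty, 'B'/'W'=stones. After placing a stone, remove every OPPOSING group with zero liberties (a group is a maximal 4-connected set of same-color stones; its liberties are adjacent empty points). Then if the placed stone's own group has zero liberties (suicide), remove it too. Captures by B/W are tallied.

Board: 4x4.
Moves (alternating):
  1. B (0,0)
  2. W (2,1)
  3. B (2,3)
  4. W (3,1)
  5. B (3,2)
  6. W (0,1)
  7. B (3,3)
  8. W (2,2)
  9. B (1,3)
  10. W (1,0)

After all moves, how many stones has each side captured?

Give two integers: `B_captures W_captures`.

Answer: 0 1

Derivation:
Move 1: B@(0,0) -> caps B=0 W=0
Move 2: W@(2,1) -> caps B=0 W=0
Move 3: B@(2,3) -> caps B=0 W=0
Move 4: W@(3,1) -> caps B=0 W=0
Move 5: B@(3,2) -> caps B=0 W=0
Move 6: W@(0,1) -> caps B=0 W=0
Move 7: B@(3,3) -> caps B=0 W=0
Move 8: W@(2,2) -> caps B=0 W=0
Move 9: B@(1,3) -> caps B=0 W=0
Move 10: W@(1,0) -> caps B=0 W=1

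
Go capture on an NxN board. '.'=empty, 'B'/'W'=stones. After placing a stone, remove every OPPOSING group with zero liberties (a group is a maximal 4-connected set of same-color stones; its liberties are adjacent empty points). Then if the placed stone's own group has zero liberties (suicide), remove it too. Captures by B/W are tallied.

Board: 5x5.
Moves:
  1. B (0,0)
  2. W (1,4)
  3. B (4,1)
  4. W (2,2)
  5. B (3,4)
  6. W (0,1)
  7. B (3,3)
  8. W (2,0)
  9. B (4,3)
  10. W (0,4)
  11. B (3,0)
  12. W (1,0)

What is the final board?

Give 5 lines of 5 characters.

Move 1: B@(0,0) -> caps B=0 W=0
Move 2: W@(1,4) -> caps B=0 W=0
Move 3: B@(4,1) -> caps B=0 W=0
Move 4: W@(2,2) -> caps B=0 W=0
Move 5: B@(3,4) -> caps B=0 W=0
Move 6: W@(0,1) -> caps B=0 W=0
Move 7: B@(3,3) -> caps B=0 W=0
Move 8: W@(2,0) -> caps B=0 W=0
Move 9: B@(4,3) -> caps B=0 W=0
Move 10: W@(0,4) -> caps B=0 W=0
Move 11: B@(3,0) -> caps B=0 W=0
Move 12: W@(1,0) -> caps B=0 W=1

Answer: .W..W
W...W
W.W..
B..BB
.B.B.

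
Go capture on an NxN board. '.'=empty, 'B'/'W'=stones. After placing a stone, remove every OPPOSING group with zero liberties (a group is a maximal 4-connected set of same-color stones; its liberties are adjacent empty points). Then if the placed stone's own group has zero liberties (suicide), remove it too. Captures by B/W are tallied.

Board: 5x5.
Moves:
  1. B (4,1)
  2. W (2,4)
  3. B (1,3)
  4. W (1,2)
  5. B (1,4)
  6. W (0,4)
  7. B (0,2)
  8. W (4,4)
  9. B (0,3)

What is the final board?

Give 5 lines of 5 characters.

Move 1: B@(4,1) -> caps B=0 W=0
Move 2: W@(2,4) -> caps B=0 W=0
Move 3: B@(1,3) -> caps B=0 W=0
Move 4: W@(1,2) -> caps B=0 W=0
Move 5: B@(1,4) -> caps B=0 W=0
Move 6: W@(0,4) -> caps B=0 W=0
Move 7: B@(0,2) -> caps B=0 W=0
Move 8: W@(4,4) -> caps B=0 W=0
Move 9: B@(0,3) -> caps B=1 W=0

Answer: ..BB.
..WBB
....W
.....
.B..W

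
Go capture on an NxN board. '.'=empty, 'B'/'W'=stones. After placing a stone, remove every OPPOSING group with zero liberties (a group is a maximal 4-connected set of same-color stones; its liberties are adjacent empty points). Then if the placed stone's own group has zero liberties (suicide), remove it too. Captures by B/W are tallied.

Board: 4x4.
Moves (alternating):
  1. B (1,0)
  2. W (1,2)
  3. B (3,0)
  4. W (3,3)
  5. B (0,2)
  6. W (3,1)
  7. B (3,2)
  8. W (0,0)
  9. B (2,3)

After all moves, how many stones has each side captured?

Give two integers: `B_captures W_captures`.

Answer: 1 0

Derivation:
Move 1: B@(1,0) -> caps B=0 W=0
Move 2: W@(1,2) -> caps B=0 W=0
Move 3: B@(3,0) -> caps B=0 W=0
Move 4: W@(3,3) -> caps B=0 W=0
Move 5: B@(0,2) -> caps B=0 W=0
Move 6: W@(3,1) -> caps B=0 W=0
Move 7: B@(3,2) -> caps B=0 W=0
Move 8: W@(0,0) -> caps B=0 W=0
Move 9: B@(2,3) -> caps B=1 W=0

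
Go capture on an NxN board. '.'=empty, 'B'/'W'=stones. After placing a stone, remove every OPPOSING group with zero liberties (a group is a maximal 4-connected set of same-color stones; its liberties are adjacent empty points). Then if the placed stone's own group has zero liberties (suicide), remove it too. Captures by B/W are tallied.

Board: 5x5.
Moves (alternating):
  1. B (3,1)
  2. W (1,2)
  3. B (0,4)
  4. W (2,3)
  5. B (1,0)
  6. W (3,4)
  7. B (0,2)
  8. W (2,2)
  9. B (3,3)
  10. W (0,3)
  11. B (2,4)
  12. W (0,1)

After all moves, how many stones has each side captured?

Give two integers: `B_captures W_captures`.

Answer: 0 1

Derivation:
Move 1: B@(3,1) -> caps B=0 W=0
Move 2: W@(1,2) -> caps B=0 W=0
Move 3: B@(0,4) -> caps B=0 W=0
Move 4: W@(2,3) -> caps B=0 W=0
Move 5: B@(1,0) -> caps B=0 W=0
Move 6: W@(3,4) -> caps B=0 W=0
Move 7: B@(0,2) -> caps B=0 W=0
Move 8: W@(2,2) -> caps B=0 W=0
Move 9: B@(3,3) -> caps B=0 W=0
Move 10: W@(0,3) -> caps B=0 W=0
Move 11: B@(2,4) -> caps B=0 W=0
Move 12: W@(0,1) -> caps B=0 W=1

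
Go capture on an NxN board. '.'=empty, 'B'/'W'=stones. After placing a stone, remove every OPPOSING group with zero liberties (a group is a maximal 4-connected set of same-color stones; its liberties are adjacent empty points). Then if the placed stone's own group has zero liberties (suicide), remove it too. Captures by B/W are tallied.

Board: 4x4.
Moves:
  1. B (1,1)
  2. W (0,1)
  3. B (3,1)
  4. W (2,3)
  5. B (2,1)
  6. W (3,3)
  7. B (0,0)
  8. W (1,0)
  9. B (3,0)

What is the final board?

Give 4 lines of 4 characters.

Answer: .W..
WB..
.B.W
BB.W

Derivation:
Move 1: B@(1,1) -> caps B=0 W=0
Move 2: W@(0,1) -> caps B=0 W=0
Move 3: B@(3,1) -> caps B=0 W=0
Move 4: W@(2,3) -> caps B=0 W=0
Move 5: B@(2,1) -> caps B=0 W=0
Move 6: W@(3,3) -> caps B=0 W=0
Move 7: B@(0,0) -> caps B=0 W=0
Move 8: W@(1,0) -> caps B=0 W=1
Move 9: B@(3,0) -> caps B=0 W=1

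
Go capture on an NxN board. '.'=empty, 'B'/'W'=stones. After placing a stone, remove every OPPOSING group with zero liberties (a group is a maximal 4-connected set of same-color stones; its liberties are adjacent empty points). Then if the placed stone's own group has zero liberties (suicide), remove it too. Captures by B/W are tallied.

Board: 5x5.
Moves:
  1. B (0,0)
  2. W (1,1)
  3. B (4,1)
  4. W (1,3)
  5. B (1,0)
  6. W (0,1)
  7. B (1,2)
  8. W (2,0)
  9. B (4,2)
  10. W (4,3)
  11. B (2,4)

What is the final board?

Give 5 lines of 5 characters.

Move 1: B@(0,0) -> caps B=0 W=0
Move 2: W@(1,1) -> caps B=0 W=0
Move 3: B@(4,1) -> caps B=0 W=0
Move 4: W@(1,3) -> caps B=0 W=0
Move 5: B@(1,0) -> caps B=0 W=0
Move 6: W@(0,1) -> caps B=0 W=0
Move 7: B@(1,2) -> caps B=0 W=0
Move 8: W@(2,0) -> caps B=0 W=2
Move 9: B@(4,2) -> caps B=0 W=2
Move 10: W@(4,3) -> caps B=0 W=2
Move 11: B@(2,4) -> caps B=0 W=2

Answer: .W...
.WBW.
W...B
.....
.BBW.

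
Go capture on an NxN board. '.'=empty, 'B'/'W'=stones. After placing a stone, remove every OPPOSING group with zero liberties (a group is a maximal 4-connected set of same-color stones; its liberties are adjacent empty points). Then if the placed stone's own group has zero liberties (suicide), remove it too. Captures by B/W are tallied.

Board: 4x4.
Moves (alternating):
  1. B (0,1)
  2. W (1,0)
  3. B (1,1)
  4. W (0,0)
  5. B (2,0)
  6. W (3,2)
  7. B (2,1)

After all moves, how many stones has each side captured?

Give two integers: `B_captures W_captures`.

Move 1: B@(0,1) -> caps B=0 W=0
Move 2: W@(1,0) -> caps B=0 W=0
Move 3: B@(1,1) -> caps B=0 W=0
Move 4: W@(0,0) -> caps B=0 W=0
Move 5: B@(2,0) -> caps B=2 W=0
Move 6: W@(3,2) -> caps B=2 W=0
Move 7: B@(2,1) -> caps B=2 W=0

Answer: 2 0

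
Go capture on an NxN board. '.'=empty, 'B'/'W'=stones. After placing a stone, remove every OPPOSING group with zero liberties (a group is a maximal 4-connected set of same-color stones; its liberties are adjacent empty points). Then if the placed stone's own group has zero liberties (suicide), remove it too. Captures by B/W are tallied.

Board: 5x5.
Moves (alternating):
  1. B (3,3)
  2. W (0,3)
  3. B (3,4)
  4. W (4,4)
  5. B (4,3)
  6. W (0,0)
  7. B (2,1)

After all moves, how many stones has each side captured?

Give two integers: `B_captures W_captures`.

Move 1: B@(3,3) -> caps B=0 W=0
Move 2: W@(0,3) -> caps B=0 W=0
Move 3: B@(3,4) -> caps B=0 W=0
Move 4: W@(4,4) -> caps B=0 W=0
Move 5: B@(4,3) -> caps B=1 W=0
Move 6: W@(0,0) -> caps B=1 W=0
Move 7: B@(2,1) -> caps B=1 W=0

Answer: 1 0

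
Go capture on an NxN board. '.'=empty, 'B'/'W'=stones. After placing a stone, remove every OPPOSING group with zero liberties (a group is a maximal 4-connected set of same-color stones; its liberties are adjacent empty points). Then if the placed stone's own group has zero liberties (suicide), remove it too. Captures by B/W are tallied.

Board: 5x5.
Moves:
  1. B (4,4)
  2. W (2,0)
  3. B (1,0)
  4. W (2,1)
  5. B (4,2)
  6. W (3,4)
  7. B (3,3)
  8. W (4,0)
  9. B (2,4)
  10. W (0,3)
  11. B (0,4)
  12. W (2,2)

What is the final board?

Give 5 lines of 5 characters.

Answer: ...WB
B....
WWW.B
...B.
W.B.B

Derivation:
Move 1: B@(4,4) -> caps B=0 W=0
Move 2: W@(2,0) -> caps B=0 W=0
Move 3: B@(1,0) -> caps B=0 W=0
Move 4: W@(2,1) -> caps B=0 W=0
Move 5: B@(4,2) -> caps B=0 W=0
Move 6: W@(3,4) -> caps B=0 W=0
Move 7: B@(3,3) -> caps B=0 W=0
Move 8: W@(4,0) -> caps B=0 W=0
Move 9: B@(2,4) -> caps B=1 W=0
Move 10: W@(0,3) -> caps B=1 W=0
Move 11: B@(0,4) -> caps B=1 W=0
Move 12: W@(2,2) -> caps B=1 W=0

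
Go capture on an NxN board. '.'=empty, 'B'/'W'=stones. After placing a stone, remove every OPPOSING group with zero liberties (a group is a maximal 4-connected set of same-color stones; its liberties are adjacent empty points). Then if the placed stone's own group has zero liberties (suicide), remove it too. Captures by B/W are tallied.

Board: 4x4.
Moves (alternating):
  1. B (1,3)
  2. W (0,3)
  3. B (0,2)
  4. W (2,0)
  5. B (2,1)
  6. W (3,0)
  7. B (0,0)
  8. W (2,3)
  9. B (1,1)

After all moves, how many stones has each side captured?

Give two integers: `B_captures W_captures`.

Move 1: B@(1,3) -> caps B=0 W=0
Move 2: W@(0,3) -> caps B=0 W=0
Move 3: B@(0,2) -> caps B=1 W=0
Move 4: W@(2,0) -> caps B=1 W=0
Move 5: B@(2,1) -> caps B=1 W=0
Move 6: W@(3,0) -> caps B=1 W=0
Move 7: B@(0,0) -> caps B=1 W=0
Move 8: W@(2,3) -> caps B=1 W=0
Move 9: B@(1,1) -> caps B=1 W=0

Answer: 1 0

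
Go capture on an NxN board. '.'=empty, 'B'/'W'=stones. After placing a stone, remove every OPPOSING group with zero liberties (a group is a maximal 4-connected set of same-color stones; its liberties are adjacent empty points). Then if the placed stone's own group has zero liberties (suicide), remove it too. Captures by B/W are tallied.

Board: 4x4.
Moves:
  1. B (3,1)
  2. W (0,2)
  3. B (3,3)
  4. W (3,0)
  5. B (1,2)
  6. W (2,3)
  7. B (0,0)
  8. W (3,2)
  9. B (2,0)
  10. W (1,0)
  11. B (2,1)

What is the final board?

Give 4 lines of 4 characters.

Answer: B.W.
W.B.
BB.W
.BW.

Derivation:
Move 1: B@(3,1) -> caps B=0 W=0
Move 2: W@(0,2) -> caps B=0 W=0
Move 3: B@(3,3) -> caps B=0 W=0
Move 4: W@(3,0) -> caps B=0 W=0
Move 5: B@(1,2) -> caps B=0 W=0
Move 6: W@(2,3) -> caps B=0 W=0
Move 7: B@(0,0) -> caps B=0 W=0
Move 8: W@(3,2) -> caps B=0 W=1
Move 9: B@(2,0) -> caps B=1 W=1
Move 10: W@(1,0) -> caps B=1 W=1
Move 11: B@(2,1) -> caps B=1 W=1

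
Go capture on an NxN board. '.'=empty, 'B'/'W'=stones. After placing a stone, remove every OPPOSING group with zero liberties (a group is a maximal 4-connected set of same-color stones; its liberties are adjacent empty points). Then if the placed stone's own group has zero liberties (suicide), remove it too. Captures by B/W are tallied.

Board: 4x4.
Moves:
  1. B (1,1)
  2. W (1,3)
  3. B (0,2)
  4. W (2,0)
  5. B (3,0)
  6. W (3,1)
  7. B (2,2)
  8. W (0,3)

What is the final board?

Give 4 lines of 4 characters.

Move 1: B@(1,1) -> caps B=0 W=0
Move 2: W@(1,3) -> caps B=0 W=0
Move 3: B@(0,2) -> caps B=0 W=0
Move 4: W@(2,0) -> caps B=0 W=0
Move 5: B@(3,0) -> caps B=0 W=0
Move 6: W@(3,1) -> caps B=0 W=1
Move 7: B@(2,2) -> caps B=0 W=1
Move 8: W@(0,3) -> caps B=0 W=1

Answer: ..BW
.B.W
W.B.
.W..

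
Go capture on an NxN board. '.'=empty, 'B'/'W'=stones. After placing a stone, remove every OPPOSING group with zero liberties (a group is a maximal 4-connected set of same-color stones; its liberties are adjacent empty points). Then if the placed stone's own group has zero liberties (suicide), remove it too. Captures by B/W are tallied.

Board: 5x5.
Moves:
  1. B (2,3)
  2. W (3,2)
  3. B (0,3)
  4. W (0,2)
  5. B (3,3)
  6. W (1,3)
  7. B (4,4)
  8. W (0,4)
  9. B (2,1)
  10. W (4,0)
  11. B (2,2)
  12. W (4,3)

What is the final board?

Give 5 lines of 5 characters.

Answer: ..W.W
...W.
.BBB.
..WB.
W..WB

Derivation:
Move 1: B@(2,3) -> caps B=0 W=0
Move 2: W@(3,2) -> caps B=0 W=0
Move 3: B@(0,3) -> caps B=0 W=0
Move 4: W@(0,2) -> caps B=0 W=0
Move 5: B@(3,3) -> caps B=0 W=0
Move 6: W@(1,3) -> caps B=0 W=0
Move 7: B@(4,4) -> caps B=0 W=0
Move 8: W@(0,4) -> caps B=0 W=1
Move 9: B@(2,1) -> caps B=0 W=1
Move 10: W@(4,0) -> caps B=0 W=1
Move 11: B@(2,2) -> caps B=0 W=1
Move 12: W@(4,3) -> caps B=0 W=1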